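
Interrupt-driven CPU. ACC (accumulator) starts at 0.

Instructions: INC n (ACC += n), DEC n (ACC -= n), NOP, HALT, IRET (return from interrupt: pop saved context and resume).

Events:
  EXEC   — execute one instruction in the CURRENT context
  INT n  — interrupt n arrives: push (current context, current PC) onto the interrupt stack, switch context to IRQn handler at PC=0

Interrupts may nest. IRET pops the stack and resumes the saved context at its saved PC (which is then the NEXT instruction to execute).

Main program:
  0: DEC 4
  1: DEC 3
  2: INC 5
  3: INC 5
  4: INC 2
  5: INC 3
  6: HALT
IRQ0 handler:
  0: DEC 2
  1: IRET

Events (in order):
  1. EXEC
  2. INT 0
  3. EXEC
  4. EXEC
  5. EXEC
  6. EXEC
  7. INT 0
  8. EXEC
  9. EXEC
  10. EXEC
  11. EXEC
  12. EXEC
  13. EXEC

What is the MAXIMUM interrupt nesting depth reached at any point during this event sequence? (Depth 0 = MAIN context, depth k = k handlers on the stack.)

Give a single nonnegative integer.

Answer: 1

Derivation:
Event 1 (EXEC): [MAIN] PC=0: DEC 4 -> ACC=-4 [depth=0]
Event 2 (INT 0): INT 0 arrives: push (MAIN, PC=1), enter IRQ0 at PC=0 (depth now 1) [depth=1]
Event 3 (EXEC): [IRQ0] PC=0: DEC 2 -> ACC=-6 [depth=1]
Event 4 (EXEC): [IRQ0] PC=1: IRET -> resume MAIN at PC=1 (depth now 0) [depth=0]
Event 5 (EXEC): [MAIN] PC=1: DEC 3 -> ACC=-9 [depth=0]
Event 6 (EXEC): [MAIN] PC=2: INC 5 -> ACC=-4 [depth=0]
Event 7 (INT 0): INT 0 arrives: push (MAIN, PC=3), enter IRQ0 at PC=0 (depth now 1) [depth=1]
Event 8 (EXEC): [IRQ0] PC=0: DEC 2 -> ACC=-6 [depth=1]
Event 9 (EXEC): [IRQ0] PC=1: IRET -> resume MAIN at PC=3 (depth now 0) [depth=0]
Event 10 (EXEC): [MAIN] PC=3: INC 5 -> ACC=-1 [depth=0]
Event 11 (EXEC): [MAIN] PC=4: INC 2 -> ACC=1 [depth=0]
Event 12 (EXEC): [MAIN] PC=5: INC 3 -> ACC=4 [depth=0]
Event 13 (EXEC): [MAIN] PC=6: HALT [depth=0]
Max depth observed: 1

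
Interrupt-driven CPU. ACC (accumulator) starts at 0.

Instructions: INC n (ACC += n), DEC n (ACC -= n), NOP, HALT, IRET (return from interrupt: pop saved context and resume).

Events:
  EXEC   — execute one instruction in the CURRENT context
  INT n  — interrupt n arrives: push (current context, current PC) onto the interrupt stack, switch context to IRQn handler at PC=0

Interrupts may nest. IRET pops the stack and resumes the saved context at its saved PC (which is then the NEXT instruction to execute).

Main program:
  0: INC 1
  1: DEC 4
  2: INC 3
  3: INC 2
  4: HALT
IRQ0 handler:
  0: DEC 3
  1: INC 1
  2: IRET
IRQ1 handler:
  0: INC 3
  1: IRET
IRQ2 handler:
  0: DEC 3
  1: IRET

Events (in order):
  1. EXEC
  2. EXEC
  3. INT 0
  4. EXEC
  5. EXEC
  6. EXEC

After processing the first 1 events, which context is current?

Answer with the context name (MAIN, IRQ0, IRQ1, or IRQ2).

Answer: MAIN

Derivation:
Event 1 (EXEC): [MAIN] PC=0: INC 1 -> ACC=1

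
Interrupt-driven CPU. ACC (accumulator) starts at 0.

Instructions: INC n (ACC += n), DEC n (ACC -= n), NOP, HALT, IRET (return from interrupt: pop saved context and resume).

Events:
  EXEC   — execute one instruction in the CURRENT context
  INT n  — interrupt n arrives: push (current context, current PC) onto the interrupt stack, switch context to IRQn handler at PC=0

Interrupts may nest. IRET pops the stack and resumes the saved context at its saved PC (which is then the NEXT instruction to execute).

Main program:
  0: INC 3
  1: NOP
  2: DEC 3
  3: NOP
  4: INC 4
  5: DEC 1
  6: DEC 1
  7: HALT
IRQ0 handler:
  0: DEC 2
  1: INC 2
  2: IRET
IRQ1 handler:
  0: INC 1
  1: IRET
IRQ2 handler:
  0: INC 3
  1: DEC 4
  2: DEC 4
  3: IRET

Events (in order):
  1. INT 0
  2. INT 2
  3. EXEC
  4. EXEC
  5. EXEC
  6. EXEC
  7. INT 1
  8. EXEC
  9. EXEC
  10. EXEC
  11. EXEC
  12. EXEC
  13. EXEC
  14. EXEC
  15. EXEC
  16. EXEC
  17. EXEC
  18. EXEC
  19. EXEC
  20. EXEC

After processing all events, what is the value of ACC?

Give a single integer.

Event 1 (INT 0): INT 0 arrives: push (MAIN, PC=0), enter IRQ0 at PC=0 (depth now 1)
Event 2 (INT 2): INT 2 arrives: push (IRQ0, PC=0), enter IRQ2 at PC=0 (depth now 2)
Event 3 (EXEC): [IRQ2] PC=0: INC 3 -> ACC=3
Event 4 (EXEC): [IRQ2] PC=1: DEC 4 -> ACC=-1
Event 5 (EXEC): [IRQ2] PC=2: DEC 4 -> ACC=-5
Event 6 (EXEC): [IRQ2] PC=3: IRET -> resume IRQ0 at PC=0 (depth now 1)
Event 7 (INT 1): INT 1 arrives: push (IRQ0, PC=0), enter IRQ1 at PC=0 (depth now 2)
Event 8 (EXEC): [IRQ1] PC=0: INC 1 -> ACC=-4
Event 9 (EXEC): [IRQ1] PC=1: IRET -> resume IRQ0 at PC=0 (depth now 1)
Event 10 (EXEC): [IRQ0] PC=0: DEC 2 -> ACC=-6
Event 11 (EXEC): [IRQ0] PC=1: INC 2 -> ACC=-4
Event 12 (EXEC): [IRQ0] PC=2: IRET -> resume MAIN at PC=0 (depth now 0)
Event 13 (EXEC): [MAIN] PC=0: INC 3 -> ACC=-1
Event 14 (EXEC): [MAIN] PC=1: NOP
Event 15 (EXEC): [MAIN] PC=2: DEC 3 -> ACC=-4
Event 16 (EXEC): [MAIN] PC=3: NOP
Event 17 (EXEC): [MAIN] PC=4: INC 4 -> ACC=0
Event 18 (EXEC): [MAIN] PC=5: DEC 1 -> ACC=-1
Event 19 (EXEC): [MAIN] PC=6: DEC 1 -> ACC=-2
Event 20 (EXEC): [MAIN] PC=7: HALT

Answer: -2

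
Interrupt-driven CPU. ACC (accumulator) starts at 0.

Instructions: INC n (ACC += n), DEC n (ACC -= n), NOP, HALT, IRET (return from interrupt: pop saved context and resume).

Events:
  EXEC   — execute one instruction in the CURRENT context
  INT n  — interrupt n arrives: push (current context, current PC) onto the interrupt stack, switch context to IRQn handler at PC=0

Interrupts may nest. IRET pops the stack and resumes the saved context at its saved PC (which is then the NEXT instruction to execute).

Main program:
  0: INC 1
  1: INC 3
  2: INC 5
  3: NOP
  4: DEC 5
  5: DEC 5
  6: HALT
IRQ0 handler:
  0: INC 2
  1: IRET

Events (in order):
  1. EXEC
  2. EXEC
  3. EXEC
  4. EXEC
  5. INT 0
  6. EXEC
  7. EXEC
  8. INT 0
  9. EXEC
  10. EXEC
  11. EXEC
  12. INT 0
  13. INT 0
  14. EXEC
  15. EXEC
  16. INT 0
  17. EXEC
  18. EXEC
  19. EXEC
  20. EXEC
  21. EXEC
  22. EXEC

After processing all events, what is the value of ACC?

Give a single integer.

Event 1 (EXEC): [MAIN] PC=0: INC 1 -> ACC=1
Event 2 (EXEC): [MAIN] PC=1: INC 3 -> ACC=4
Event 3 (EXEC): [MAIN] PC=2: INC 5 -> ACC=9
Event 4 (EXEC): [MAIN] PC=3: NOP
Event 5 (INT 0): INT 0 arrives: push (MAIN, PC=4), enter IRQ0 at PC=0 (depth now 1)
Event 6 (EXEC): [IRQ0] PC=0: INC 2 -> ACC=11
Event 7 (EXEC): [IRQ0] PC=1: IRET -> resume MAIN at PC=4 (depth now 0)
Event 8 (INT 0): INT 0 arrives: push (MAIN, PC=4), enter IRQ0 at PC=0 (depth now 1)
Event 9 (EXEC): [IRQ0] PC=0: INC 2 -> ACC=13
Event 10 (EXEC): [IRQ0] PC=1: IRET -> resume MAIN at PC=4 (depth now 0)
Event 11 (EXEC): [MAIN] PC=4: DEC 5 -> ACC=8
Event 12 (INT 0): INT 0 arrives: push (MAIN, PC=5), enter IRQ0 at PC=0 (depth now 1)
Event 13 (INT 0): INT 0 arrives: push (IRQ0, PC=0), enter IRQ0 at PC=0 (depth now 2)
Event 14 (EXEC): [IRQ0] PC=0: INC 2 -> ACC=10
Event 15 (EXEC): [IRQ0] PC=1: IRET -> resume IRQ0 at PC=0 (depth now 1)
Event 16 (INT 0): INT 0 arrives: push (IRQ0, PC=0), enter IRQ0 at PC=0 (depth now 2)
Event 17 (EXEC): [IRQ0] PC=0: INC 2 -> ACC=12
Event 18 (EXEC): [IRQ0] PC=1: IRET -> resume IRQ0 at PC=0 (depth now 1)
Event 19 (EXEC): [IRQ0] PC=0: INC 2 -> ACC=14
Event 20 (EXEC): [IRQ0] PC=1: IRET -> resume MAIN at PC=5 (depth now 0)
Event 21 (EXEC): [MAIN] PC=5: DEC 5 -> ACC=9
Event 22 (EXEC): [MAIN] PC=6: HALT

Answer: 9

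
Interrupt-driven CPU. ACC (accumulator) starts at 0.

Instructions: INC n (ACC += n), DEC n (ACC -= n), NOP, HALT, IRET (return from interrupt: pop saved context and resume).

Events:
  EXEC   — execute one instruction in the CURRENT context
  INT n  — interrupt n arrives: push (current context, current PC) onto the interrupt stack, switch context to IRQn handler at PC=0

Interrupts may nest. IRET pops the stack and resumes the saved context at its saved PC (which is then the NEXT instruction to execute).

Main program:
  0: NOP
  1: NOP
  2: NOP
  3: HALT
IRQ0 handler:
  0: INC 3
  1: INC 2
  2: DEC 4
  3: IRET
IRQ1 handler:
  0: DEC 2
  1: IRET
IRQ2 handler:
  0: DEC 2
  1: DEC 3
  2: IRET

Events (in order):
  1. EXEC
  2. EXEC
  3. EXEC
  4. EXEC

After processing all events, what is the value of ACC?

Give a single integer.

Event 1 (EXEC): [MAIN] PC=0: NOP
Event 2 (EXEC): [MAIN] PC=1: NOP
Event 3 (EXEC): [MAIN] PC=2: NOP
Event 4 (EXEC): [MAIN] PC=3: HALT

Answer: 0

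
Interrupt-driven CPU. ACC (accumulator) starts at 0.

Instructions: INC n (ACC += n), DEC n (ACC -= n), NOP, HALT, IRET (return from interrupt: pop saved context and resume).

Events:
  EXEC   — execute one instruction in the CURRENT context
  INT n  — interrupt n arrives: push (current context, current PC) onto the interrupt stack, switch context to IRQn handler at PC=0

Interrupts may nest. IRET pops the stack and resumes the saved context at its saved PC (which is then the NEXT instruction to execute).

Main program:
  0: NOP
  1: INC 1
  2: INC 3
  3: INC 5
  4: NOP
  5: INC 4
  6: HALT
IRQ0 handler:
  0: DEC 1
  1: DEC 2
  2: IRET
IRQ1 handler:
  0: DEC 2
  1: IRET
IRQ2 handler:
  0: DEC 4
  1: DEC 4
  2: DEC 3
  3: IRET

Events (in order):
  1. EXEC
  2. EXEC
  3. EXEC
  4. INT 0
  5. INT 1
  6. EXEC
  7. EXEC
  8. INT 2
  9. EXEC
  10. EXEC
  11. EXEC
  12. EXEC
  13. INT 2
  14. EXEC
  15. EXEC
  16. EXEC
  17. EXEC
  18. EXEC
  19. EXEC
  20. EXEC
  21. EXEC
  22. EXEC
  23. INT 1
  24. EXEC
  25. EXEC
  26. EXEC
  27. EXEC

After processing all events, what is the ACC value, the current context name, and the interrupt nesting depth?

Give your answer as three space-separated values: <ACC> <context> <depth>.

Event 1 (EXEC): [MAIN] PC=0: NOP
Event 2 (EXEC): [MAIN] PC=1: INC 1 -> ACC=1
Event 3 (EXEC): [MAIN] PC=2: INC 3 -> ACC=4
Event 4 (INT 0): INT 0 arrives: push (MAIN, PC=3), enter IRQ0 at PC=0 (depth now 1)
Event 5 (INT 1): INT 1 arrives: push (IRQ0, PC=0), enter IRQ1 at PC=0 (depth now 2)
Event 6 (EXEC): [IRQ1] PC=0: DEC 2 -> ACC=2
Event 7 (EXEC): [IRQ1] PC=1: IRET -> resume IRQ0 at PC=0 (depth now 1)
Event 8 (INT 2): INT 2 arrives: push (IRQ0, PC=0), enter IRQ2 at PC=0 (depth now 2)
Event 9 (EXEC): [IRQ2] PC=0: DEC 4 -> ACC=-2
Event 10 (EXEC): [IRQ2] PC=1: DEC 4 -> ACC=-6
Event 11 (EXEC): [IRQ2] PC=2: DEC 3 -> ACC=-9
Event 12 (EXEC): [IRQ2] PC=3: IRET -> resume IRQ0 at PC=0 (depth now 1)
Event 13 (INT 2): INT 2 arrives: push (IRQ0, PC=0), enter IRQ2 at PC=0 (depth now 2)
Event 14 (EXEC): [IRQ2] PC=0: DEC 4 -> ACC=-13
Event 15 (EXEC): [IRQ2] PC=1: DEC 4 -> ACC=-17
Event 16 (EXEC): [IRQ2] PC=2: DEC 3 -> ACC=-20
Event 17 (EXEC): [IRQ2] PC=3: IRET -> resume IRQ0 at PC=0 (depth now 1)
Event 18 (EXEC): [IRQ0] PC=0: DEC 1 -> ACC=-21
Event 19 (EXEC): [IRQ0] PC=1: DEC 2 -> ACC=-23
Event 20 (EXEC): [IRQ0] PC=2: IRET -> resume MAIN at PC=3 (depth now 0)
Event 21 (EXEC): [MAIN] PC=3: INC 5 -> ACC=-18
Event 22 (EXEC): [MAIN] PC=4: NOP
Event 23 (INT 1): INT 1 arrives: push (MAIN, PC=5), enter IRQ1 at PC=0 (depth now 1)
Event 24 (EXEC): [IRQ1] PC=0: DEC 2 -> ACC=-20
Event 25 (EXEC): [IRQ1] PC=1: IRET -> resume MAIN at PC=5 (depth now 0)
Event 26 (EXEC): [MAIN] PC=5: INC 4 -> ACC=-16
Event 27 (EXEC): [MAIN] PC=6: HALT

Answer: -16 MAIN 0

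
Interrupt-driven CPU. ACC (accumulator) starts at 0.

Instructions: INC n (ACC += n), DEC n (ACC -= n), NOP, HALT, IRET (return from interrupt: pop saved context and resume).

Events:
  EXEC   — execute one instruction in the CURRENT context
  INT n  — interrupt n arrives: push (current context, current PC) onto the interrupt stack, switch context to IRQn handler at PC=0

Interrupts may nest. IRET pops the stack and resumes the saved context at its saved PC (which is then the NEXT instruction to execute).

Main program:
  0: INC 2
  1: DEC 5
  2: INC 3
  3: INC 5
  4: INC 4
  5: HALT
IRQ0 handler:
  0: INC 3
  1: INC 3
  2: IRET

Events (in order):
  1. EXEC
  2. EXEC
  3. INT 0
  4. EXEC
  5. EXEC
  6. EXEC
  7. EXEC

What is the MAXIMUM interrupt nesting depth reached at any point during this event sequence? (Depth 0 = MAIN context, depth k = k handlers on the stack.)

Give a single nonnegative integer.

Answer: 1

Derivation:
Event 1 (EXEC): [MAIN] PC=0: INC 2 -> ACC=2 [depth=0]
Event 2 (EXEC): [MAIN] PC=1: DEC 5 -> ACC=-3 [depth=0]
Event 3 (INT 0): INT 0 arrives: push (MAIN, PC=2), enter IRQ0 at PC=0 (depth now 1) [depth=1]
Event 4 (EXEC): [IRQ0] PC=0: INC 3 -> ACC=0 [depth=1]
Event 5 (EXEC): [IRQ0] PC=1: INC 3 -> ACC=3 [depth=1]
Event 6 (EXEC): [IRQ0] PC=2: IRET -> resume MAIN at PC=2 (depth now 0) [depth=0]
Event 7 (EXEC): [MAIN] PC=2: INC 3 -> ACC=6 [depth=0]
Max depth observed: 1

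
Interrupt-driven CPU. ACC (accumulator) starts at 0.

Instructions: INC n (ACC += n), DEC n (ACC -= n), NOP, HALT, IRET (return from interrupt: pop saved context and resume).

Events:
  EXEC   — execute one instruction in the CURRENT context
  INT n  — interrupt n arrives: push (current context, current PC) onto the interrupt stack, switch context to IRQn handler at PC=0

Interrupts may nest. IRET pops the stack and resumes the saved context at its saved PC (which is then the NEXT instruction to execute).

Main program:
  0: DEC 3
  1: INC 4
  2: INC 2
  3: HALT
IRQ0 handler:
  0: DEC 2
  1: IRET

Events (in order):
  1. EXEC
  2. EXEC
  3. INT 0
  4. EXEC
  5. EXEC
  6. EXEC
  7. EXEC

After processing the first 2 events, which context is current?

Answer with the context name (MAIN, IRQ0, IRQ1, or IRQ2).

Answer: MAIN

Derivation:
Event 1 (EXEC): [MAIN] PC=0: DEC 3 -> ACC=-3
Event 2 (EXEC): [MAIN] PC=1: INC 4 -> ACC=1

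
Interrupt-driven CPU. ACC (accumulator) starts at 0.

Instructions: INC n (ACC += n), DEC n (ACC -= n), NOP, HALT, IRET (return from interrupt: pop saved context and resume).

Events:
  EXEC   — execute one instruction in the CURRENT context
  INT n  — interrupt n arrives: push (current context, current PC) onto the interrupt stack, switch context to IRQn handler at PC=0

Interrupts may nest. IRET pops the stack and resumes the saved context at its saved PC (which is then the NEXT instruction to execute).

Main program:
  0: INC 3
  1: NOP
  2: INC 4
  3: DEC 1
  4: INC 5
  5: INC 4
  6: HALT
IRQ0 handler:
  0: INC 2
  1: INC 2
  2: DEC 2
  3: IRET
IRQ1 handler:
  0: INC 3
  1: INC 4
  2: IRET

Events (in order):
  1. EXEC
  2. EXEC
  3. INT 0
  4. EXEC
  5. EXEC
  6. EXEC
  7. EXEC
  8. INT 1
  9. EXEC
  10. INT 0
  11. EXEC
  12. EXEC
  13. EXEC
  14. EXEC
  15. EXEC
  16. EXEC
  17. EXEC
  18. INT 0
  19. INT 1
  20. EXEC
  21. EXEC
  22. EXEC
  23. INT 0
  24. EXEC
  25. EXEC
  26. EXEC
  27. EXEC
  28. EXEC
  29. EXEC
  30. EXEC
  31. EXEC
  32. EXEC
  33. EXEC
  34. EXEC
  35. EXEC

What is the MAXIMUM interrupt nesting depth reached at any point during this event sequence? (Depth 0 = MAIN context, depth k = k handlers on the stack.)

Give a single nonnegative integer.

Answer: 2

Derivation:
Event 1 (EXEC): [MAIN] PC=0: INC 3 -> ACC=3 [depth=0]
Event 2 (EXEC): [MAIN] PC=1: NOP [depth=0]
Event 3 (INT 0): INT 0 arrives: push (MAIN, PC=2), enter IRQ0 at PC=0 (depth now 1) [depth=1]
Event 4 (EXEC): [IRQ0] PC=0: INC 2 -> ACC=5 [depth=1]
Event 5 (EXEC): [IRQ0] PC=1: INC 2 -> ACC=7 [depth=1]
Event 6 (EXEC): [IRQ0] PC=2: DEC 2 -> ACC=5 [depth=1]
Event 7 (EXEC): [IRQ0] PC=3: IRET -> resume MAIN at PC=2 (depth now 0) [depth=0]
Event 8 (INT 1): INT 1 arrives: push (MAIN, PC=2), enter IRQ1 at PC=0 (depth now 1) [depth=1]
Event 9 (EXEC): [IRQ1] PC=0: INC 3 -> ACC=8 [depth=1]
Event 10 (INT 0): INT 0 arrives: push (IRQ1, PC=1), enter IRQ0 at PC=0 (depth now 2) [depth=2]
Event 11 (EXEC): [IRQ0] PC=0: INC 2 -> ACC=10 [depth=2]
Event 12 (EXEC): [IRQ0] PC=1: INC 2 -> ACC=12 [depth=2]
Event 13 (EXEC): [IRQ0] PC=2: DEC 2 -> ACC=10 [depth=2]
Event 14 (EXEC): [IRQ0] PC=3: IRET -> resume IRQ1 at PC=1 (depth now 1) [depth=1]
Event 15 (EXEC): [IRQ1] PC=1: INC 4 -> ACC=14 [depth=1]
Event 16 (EXEC): [IRQ1] PC=2: IRET -> resume MAIN at PC=2 (depth now 0) [depth=0]
Event 17 (EXEC): [MAIN] PC=2: INC 4 -> ACC=18 [depth=0]
Event 18 (INT 0): INT 0 arrives: push (MAIN, PC=3), enter IRQ0 at PC=0 (depth now 1) [depth=1]
Event 19 (INT 1): INT 1 arrives: push (IRQ0, PC=0), enter IRQ1 at PC=0 (depth now 2) [depth=2]
Event 20 (EXEC): [IRQ1] PC=0: INC 3 -> ACC=21 [depth=2]
Event 21 (EXEC): [IRQ1] PC=1: INC 4 -> ACC=25 [depth=2]
Event 22 (EXEC): [IRQ1] PC=2: IRET -> resume IRQ0 at PC=0 (depth now 1) [depth=1]
Event 23 (INT 0): INT 0 arrives: push (IRQ0, PC=0), enter IRQ0 at PC=0 (depth now 2) [depth=2]
Event 24 (EXEC): [IRQ0] PC=0: INC 2 -> ACC=27 [depth=2]
Event 25 (EXEC): [IRQ0] PC=1: INC 2 -> ACC=29 [depth=2]
Event 26 (EXEC): [IRQ0] PC=2: DEC 2 -> ACC=27 [depth=2]
Event 27 (EXEC): [IRQ0] PC=3: IRET -> resume IRQ0 at PC=0 (depth now 1) [depth=1]
Event 28 (EXEC): [IRQ0] PC=0: INC 2 -> ACC=29 [depth=1]
Event 29 (EXEC): [IRQ0] PC=1: INC 2 -> ACC=31 [depth=1]
Event 30 (EXEC): [IRQ0] PC=2: DEC 2 -> ACC=29 [depth=1]
Event 31 (EXEC): [IRQ0] PC=3: IRET -> resume MAIN at PC=3 (depth now 0) [depth=0]
Event 32 (EXEC): [MAIN] PC=3: DEC 1 -> ACC=28 [depth=0]
Event 33 (EXEC): [MAIN] PC=4: INC 5 -> ACC=33 [depth=0]
Event 34 (EXEC): [MAIN] PC=5: INC 4 -> ACC=37 [depth=0]
Event 35 (EXEC): [MAIN] PC=6: HALT [depth=0]
Max depth observed: 2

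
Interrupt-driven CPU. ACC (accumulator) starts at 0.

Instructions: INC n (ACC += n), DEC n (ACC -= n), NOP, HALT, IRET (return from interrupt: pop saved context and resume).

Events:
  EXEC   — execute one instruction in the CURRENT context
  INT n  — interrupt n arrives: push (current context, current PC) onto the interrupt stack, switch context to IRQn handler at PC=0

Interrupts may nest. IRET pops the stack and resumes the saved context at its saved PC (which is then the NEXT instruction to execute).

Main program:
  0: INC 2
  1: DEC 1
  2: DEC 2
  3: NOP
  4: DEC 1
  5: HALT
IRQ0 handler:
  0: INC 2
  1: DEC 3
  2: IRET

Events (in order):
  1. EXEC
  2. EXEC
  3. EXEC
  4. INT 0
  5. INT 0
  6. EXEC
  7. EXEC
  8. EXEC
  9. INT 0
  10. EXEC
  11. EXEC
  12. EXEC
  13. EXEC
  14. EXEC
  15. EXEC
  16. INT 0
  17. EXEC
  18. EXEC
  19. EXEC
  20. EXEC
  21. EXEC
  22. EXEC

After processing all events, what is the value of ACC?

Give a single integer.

Event 1 (EXEC): [MAIN] PC=0: INC 2 -> ACC=2
Event 2 (EXEC): [MAIN] PC=1: DEC 1 -> ACC=1
Event 3 (EXEC): [MAIN] PC=2: DEC 2 -> ACC=-1
Event 4 (INT 0): INT 0 arrives: push (MAIN, PC=3), enter IRQ0 at PC=0 (depth now 1)
Event 5 (INT 0): INT 0 arrives: push (IRQ0, PC=0), enter IRQ0 at PC=0 (depth now 2)
Event 6 (EXEC): [IRQ0] PC=0: INC 2 -> ACC=1
Event 7 (EXEC): [IRQ0] PC=1: DEC 3 -> ACC=-2
Event 8 (EXEC): [IRQ0] PC=2: IRET -> resume IRQ0 at PC=0 (depth now 1)
Event 9 (INT 0): INT 0 arrives: push (IRQ0, PC=0), enter IRQ0 at PC=0 (depth now 2)
Event 10 (EXEC): [IRQ0] PC=0: INC 2 -> ACC=0
Event 11 (EXEC): [IRQ0] PC=1: DEC 3 -> ACC=-3
Event 12 (EXEC): [IRQ0] PC=2: IRET -> resume IRQ0 at PC=0 (depth now 1)
Event 13 (EXEC): [IRQ0] PC=0: INC 2 -> ACC=-1
Event 14 (EXEC): [IRQ0] PC=1: DEC 3 -> ACC=-4
Event 15 (EXEC): [IRQ0] PC=2: IRET -> resume MAIN at PC=3 (depth now 0)
Event 16 (INT 0): INT 0 arrives: push (MAIN, PC=3), enter IRQ0 at PC=0 (depth now 1)
Event 17 (EXEC): [IRQ0] PC=0: INC 2 -> ACC=-2
Event 18 (EXEC): [IRQ0] PC=1: DEC 3 -> ACC=-5
Event 19 (EXEC): [IRQ0] PC=2: IRET -> resume MAIN at PC=3 (depth now 0)
Event 20 (EXEC): [MAIN] PC=3: NOP
Event 21 (EXEC): [MAIN] PC=4: DEC 1 -> ACC=-6
Event 22 (EXEC): [MAIN] PC=5: HALT

Answer: -6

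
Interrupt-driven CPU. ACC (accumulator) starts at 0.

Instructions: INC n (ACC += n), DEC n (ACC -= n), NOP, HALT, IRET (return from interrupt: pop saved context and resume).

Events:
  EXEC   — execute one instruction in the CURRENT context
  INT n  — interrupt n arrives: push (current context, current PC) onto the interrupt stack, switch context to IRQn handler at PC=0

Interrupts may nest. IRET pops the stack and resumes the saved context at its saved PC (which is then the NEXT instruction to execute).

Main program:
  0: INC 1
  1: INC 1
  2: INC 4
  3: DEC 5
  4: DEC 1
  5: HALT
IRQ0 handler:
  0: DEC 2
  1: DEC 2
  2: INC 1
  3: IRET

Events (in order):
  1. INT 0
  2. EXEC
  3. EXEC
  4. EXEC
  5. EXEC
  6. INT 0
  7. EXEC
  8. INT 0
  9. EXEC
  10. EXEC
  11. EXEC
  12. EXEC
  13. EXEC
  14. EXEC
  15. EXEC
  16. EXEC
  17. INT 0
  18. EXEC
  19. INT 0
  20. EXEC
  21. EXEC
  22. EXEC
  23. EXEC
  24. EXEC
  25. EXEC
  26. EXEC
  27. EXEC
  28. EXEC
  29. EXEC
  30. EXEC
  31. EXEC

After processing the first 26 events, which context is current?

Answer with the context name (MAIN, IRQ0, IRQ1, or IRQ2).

Answer: MAIN

Derivation:
Event 1 (INT 0): INT 0 arrives: push (MAIN, PC=0), enter IRQ0 at PC=0 (depth now 1)
Event 2 (EXEC): [IRQ0] PC=0: DEC 2 -> ACC=-2
Event 3 (EXEC): [IRQ0] PC=1: DEC 2 -> ACC=-4
Event 4 (EXEC): [IRQ0] PC=2: INC 1 -> ACC=-3
Event 5 (EXEC): [IRQ0] PC=3: IRET -> resume MAIN at PC=0 (depth now 0)
Event 6 (INT 0): INT 0 arrives: push (MAIN, PC=0), enter IRQ0 at PC=0 (depth now 1)
Event 7 (EXEC): [IRQ0] PC=0: DEC 2 -> ACC=-5
Event 8 (INT 0): INT 0 arrives: push (IRQ0, PC=1), enter IRQ0 at PC=0 (depth now 2)
Event 9 (EXEC): [IRQ0] PC=0: DEC 2 -> ACC=-7
Event 10 (EXEC): [IRQ0] PC=1: DEC 2 -> ACC=-9
Event 11 (EXEC): [IRQ0] PC=2: INC 1 -> ACC=-8
Event 12 (EXEC): [IRQ0] PC=3: IRET -> resume IRQ0 at PC=1 (depth now 1)
Event 13 (EXEC): [IRQ0] PC=1: DEC 2 -> ACC=-10
Event 14 (EXEC): [IRQ0] PC=2: INC 1 -> ACC=-9
Event 15 (EXEC): [IRQ0] PC=3: IRET -> resume MAIN at PC=0 (depth now 0)
Event 16 (EXEC): [MAIN] PC=0: INC 1 -> ACC=-8
Event 17 (INT 0): INT 0 arrives: push (MAIN, PC=1), enter IRQ0 at PC=0 (depth now 1)
Event 18 (EXEC): [IRQ0] PC=0: DEC 2 -> ACC=-10
Event 19 (INT 0): INT 0 arrives: push (IRQ0, PC=1), enter IRQ0 at PC=0 (depth now 2)
Event 20 (EXEC): [IRQ0] PC=0: DEC 2 -> ACC=-12
Event 21 (EXEC): [IRQ0] PC=1: DEC 2 -> ACC=-14
Event 22 (EXEC): [IRQ0] PC=2: INC 1 -> ACC=-13
Event 23 (EXEC): [IRQ0] PC=3: IRET -> resume IRQ0 at PC=1 (depth now 1)
Event 24 (EXEC): [IRQ0] PC=1: DEC 2 -> ACC=-15
Event 25 (EXEC): [IRQ0] PC=2: INC 1 -> ACC=-14
Event 26 (EXEC): [IRQ0] PC=3: IRET -> resume MAIN at PC=1 (depth now 0)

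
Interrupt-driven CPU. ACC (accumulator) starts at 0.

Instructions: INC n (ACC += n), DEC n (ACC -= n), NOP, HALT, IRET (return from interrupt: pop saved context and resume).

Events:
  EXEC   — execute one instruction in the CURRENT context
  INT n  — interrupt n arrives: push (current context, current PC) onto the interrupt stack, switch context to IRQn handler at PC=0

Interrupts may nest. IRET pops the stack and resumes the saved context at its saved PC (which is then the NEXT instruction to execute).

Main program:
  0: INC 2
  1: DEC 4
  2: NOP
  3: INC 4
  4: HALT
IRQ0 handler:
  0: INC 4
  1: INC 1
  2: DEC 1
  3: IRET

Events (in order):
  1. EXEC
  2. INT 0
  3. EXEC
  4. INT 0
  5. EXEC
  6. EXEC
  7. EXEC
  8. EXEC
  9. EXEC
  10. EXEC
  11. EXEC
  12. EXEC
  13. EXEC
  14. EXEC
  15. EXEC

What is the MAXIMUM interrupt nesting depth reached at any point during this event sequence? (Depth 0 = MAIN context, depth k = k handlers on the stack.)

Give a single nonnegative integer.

Answer: 2

Derivation:
Event 1 (EXEC): [MAIN] PC=0: INC 2 -> ACC=2 [depth=0]
Event 2 (INT 0): INT 0 arrives: push (MAIN, PC=1), enter IRQ0 at PC=0 (depth now 1) [depth=1]
Event 3 (EXEC): [IRQ0] PC=0: INC 4 -> ACC=6 [depth=1]
Event 4 (INT 0): INT 0 arrives: push (IRQ0, PC=1), enter IRQ0 at PC=0 (depth now 2) [depth=2]
Event 5 (EXEC): [IRQ0] PC=0: INC 4 -> ACC=10 [depth=2]
Event 6 (EXEC): [IRQ0] PC=1: INC 1 -> ACC=11 [depth=2]
Event 7 (EXEC): [IRQ0] PC=2: DEC 1 -> ACC=10 [depth=2]
Event 8 (EXEC): [IRQ0] PC=3: IRET -> resume IRQ0 at PC=1 (depth now 1) [depth=1]
Event 9 (EXEC): [IRQ0] PC=1: INC 1 -> ACC=11 [depth=1]
Event 10 (EXEC): [IRQ0] PC=2: DEC 1 -> ACC=10 [depth=1]
Event 11 (EXEC): [IRQ0] PC=3: IRET -> resume MAIN at PC=1 (depth now 0) [depth=0]
Event 12 (EXEC): [MAIN] PC=1: DEC 4 -> ACC=6 [depth=0]
Event 13 (EXEC): [MAIN] PC=2: NOP [depth=0]
Event 14 (EXEC): [MAIN] PC=3: INC 4 -> ACC=10 [depth=0]
Event 15 (EXEC): [MAIN] PC=4: HALT [depth=0]
Max depth observed: 2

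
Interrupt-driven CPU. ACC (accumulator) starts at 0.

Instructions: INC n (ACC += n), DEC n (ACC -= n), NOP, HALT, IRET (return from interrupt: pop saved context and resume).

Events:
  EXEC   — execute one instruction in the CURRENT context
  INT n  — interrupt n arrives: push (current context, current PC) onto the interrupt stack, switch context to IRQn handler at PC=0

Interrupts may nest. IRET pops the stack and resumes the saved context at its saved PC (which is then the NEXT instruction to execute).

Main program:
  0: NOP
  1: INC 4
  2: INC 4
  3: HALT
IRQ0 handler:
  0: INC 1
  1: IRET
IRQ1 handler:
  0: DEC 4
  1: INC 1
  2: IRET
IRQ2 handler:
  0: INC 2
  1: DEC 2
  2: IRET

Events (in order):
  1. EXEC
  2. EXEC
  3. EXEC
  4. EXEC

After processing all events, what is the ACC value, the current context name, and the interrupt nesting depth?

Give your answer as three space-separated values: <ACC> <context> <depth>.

Event 1 (EXEC): [MAIN] PC=0: NOP
Event 2 (EXEC): [MAIN] PC=1: INC 4 -> ACC=4
Event 3 (EXEC): [MAIN] PC=2: INC 4 -> ACC=8
Event 4 (EXEC): [MAIN] PC=3: HALT

Answer: 8 MAIN 0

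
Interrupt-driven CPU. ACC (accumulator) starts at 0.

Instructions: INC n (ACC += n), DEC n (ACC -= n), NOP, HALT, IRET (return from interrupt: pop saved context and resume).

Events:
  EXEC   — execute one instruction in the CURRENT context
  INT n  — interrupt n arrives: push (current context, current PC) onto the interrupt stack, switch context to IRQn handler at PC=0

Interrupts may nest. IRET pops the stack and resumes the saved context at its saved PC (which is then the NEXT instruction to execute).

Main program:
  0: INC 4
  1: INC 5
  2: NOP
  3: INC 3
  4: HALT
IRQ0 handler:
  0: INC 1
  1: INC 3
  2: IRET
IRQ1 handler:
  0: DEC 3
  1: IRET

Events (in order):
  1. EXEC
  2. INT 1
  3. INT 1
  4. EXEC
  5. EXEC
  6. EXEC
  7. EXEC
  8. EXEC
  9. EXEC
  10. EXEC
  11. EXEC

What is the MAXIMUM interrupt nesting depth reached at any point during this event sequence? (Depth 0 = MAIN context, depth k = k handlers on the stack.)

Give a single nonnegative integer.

Event 1 (EXEC): [MAIN] PC=0: INC 4 -> ACC=4 [depth=0]
Event 2 (INT 1): INT 1 arrives: push (MAIN, PC=1), enter IRQ1 at PC=0 (depth now 1) [depth=1]
Event 3 (INT 1): INT 1 arrives: push (IRQ1, PC=0), enter IRQ1 at PC=0 (depth now 2) [depth=2]
Event 4 (EXEC): [IRQ1] PC=0: DEC 3 -> ACC=1 [depth=2]
Event 5 (EXEC): [IRQ1] PC=1: IRET -> resume IRQ1 at PC=0 (depth now 1) [depth=1]
Event 6 (EXEC): [IRQ1] PC=0: DEC 3 -> ACC=-2 [depth=1]
Event 7 (EXEC): [IRQ1] PC=1: IRET -> resume MAIN at PC=1 (depth now 0) [depth=0]
Event 8 (EXEC): [MAIN] PC=1: INC 5 -> ACC=3 [depth=0]
Event 9 (EXEC): [MAIN] PC=2: NOP [depth=0]
Event 10 (EXEC): [MAIN] PC=3: INC 3 -> ACC=6 [depth=0]
Event 11 (EXEC): [MAIN] PC=4: HALT [depth=0]
Max depth observed: 2

Answer: 2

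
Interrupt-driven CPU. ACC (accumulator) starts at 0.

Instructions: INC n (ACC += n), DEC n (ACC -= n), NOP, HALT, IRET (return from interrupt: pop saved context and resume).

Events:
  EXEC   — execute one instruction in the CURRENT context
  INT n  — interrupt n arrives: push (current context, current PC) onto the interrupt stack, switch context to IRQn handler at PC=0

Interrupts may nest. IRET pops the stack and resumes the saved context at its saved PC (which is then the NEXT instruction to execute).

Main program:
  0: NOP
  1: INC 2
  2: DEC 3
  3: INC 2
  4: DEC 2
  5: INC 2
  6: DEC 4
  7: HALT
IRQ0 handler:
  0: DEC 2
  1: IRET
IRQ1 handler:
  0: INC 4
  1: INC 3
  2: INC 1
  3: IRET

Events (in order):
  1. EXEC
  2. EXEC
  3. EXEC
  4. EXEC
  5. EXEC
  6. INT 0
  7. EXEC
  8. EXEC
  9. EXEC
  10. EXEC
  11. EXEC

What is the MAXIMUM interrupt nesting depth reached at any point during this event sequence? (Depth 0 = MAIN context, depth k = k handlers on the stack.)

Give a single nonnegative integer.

Event 1 (EXEC): [MAIN] PC=0: NOP [depth=0]
Event 2 (EXEC): [MAIN] PC=1: INC 2 -> ACC=2 [depth=0]
Event 3 (EXEC): [MAIN] PC=2: DEC 3 -> ACC=-1 [depth=0]
Event 4 (EXEC): [MAIN] PC=3: INC 2 -> ACC=1 [depth=0]
Event 5 (EXEC): [MAIN] PC=4: DEC 2 -> ACC=-1 [depth=0]
Event 6 (INT 0): INT 0 arrives: push (MAIN, PC=5), enter IRQ0 at PC=0 (depth now 1) [depth=1]
Event 7 (EXEC): [IRQ0] PC=0: DEC 2 -> ACC=-3 [depth=1]
Event 8 (EXEC): [IRQ0] PC=1: IRET -> resume MAIN at PC=5 (depth now 0) [depth=0]
Event 9 (EXEC): [MAIN] PC=5: INC 2 -> ACC=-1 [depth=0]
Event 10 (EXEC): [MAIN] PC=6: DEC 4 -> ACC=-5 [depth=0]
Event 11 (EXEC): [MAIN] PC=7: HALT [depth=0]
Max depth observed: 1

Answer: 1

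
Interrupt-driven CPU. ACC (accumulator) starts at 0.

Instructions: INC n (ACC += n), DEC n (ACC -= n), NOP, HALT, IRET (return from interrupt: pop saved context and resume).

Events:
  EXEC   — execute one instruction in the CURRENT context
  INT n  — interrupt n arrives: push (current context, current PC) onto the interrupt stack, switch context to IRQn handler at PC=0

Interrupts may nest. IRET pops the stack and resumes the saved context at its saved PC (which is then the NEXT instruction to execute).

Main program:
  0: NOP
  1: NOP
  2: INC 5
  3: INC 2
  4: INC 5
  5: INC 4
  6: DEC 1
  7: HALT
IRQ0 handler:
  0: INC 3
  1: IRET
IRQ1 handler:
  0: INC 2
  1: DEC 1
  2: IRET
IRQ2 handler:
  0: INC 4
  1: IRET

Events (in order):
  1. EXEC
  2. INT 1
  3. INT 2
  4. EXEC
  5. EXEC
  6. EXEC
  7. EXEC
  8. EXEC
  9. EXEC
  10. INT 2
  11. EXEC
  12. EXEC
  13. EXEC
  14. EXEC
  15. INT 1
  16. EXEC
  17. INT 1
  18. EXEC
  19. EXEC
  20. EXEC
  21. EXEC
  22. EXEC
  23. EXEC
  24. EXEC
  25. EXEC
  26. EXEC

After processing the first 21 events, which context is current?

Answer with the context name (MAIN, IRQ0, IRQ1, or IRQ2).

Event 1 (EXEC): [MAIN] PC=0: NOP
Event 2 (INT 1): INT 1 arrives: push (MAIN, PC=1), enter IRQ1 at PC=0 (depth now 1)
Event 3 (INT 2): INT 2 arrives: push (IRQ1, PC=0), enter IRQ2 at PC=0 (depth now 2)
Event 4 (EXEC): [IRQ2] PC=0: INC 4 -> ACC=4
Event 5 (EXEC): [IRQ2] PC=1: IRET -> resume IRQ1 at PC=0 (depth now 1)
Event 6 (EXEC): [IRQ1] PC=0: INC 2 -> ACC=6
Event 7 (EXEC): [IRQ1] PC=1: DEC 1 -> ACC=5
Event 8 (EXEC): [IRQ1] PC=2: IRET -> resume MAIN at PC=1 (depth now 0)
Event 9 (EXEC): [MAIN] PC=1: NOP
Event 10 (INT 2): INT 2 arrives: push (MAIN, PC=2), enter IRQ2 at PC=0 (depth now 1)
Event 11 (EXEC): [IRQ2] PC=0: INC 4 -> ACC=9
Event 12 (EXEC): [IRQ2] PC=1: IRET -> resume MAIN at PC=2 (depth now 0)
Event 13 (EXEC): [MAIN] PC=2: INC 5 -> ACC=14
Event 14 (EXEC): [MAIN] PC=3: INC 2 -> ACC=16
Event 15 (INT 1): INT 1 arrives: push (MAIN, PC=4), enter IRQ1 at PC=0 (depth now 1)
Event 16 (EXEC): [IRQ1] PC=0: INC 2 -> ACC=18
Event 17 (INT 1): INT 1 arrives: push (IRQ1, PC=1), enter IRQ1 at PC=0 (depth now 2)
Event 18 (EXEC): [IRQ1] PC=0: INC 2 -> ACC=20
Event 19 (EXEC): [IRQ1] PC=1: DEC 1 -> ACC=19
Event 20 (EXEC): [IRQ1] PC=2: IRET -> resume IRQ1 at PC=1 (depth now 1)
Event 21 (EXEC): [IRQ1] PC=1: DEC 1 -> ACC=18

Answer: IRQ1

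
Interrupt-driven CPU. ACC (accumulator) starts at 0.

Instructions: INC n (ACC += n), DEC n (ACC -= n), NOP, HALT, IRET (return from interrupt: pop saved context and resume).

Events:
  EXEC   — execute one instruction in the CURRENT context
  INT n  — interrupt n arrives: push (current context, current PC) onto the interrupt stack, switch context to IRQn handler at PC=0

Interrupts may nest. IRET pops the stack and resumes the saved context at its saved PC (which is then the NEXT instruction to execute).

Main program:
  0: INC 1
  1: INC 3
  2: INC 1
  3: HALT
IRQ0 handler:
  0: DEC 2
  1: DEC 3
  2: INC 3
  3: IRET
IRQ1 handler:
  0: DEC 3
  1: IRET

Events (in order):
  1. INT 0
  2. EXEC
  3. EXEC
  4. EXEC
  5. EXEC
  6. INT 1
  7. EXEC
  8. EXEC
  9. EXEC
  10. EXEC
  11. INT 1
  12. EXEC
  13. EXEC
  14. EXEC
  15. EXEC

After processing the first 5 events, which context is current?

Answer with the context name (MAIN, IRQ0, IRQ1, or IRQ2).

Event 1 (INT 0): INT 0 arrives: push (MAIN, PC=0), enter IRQ0 at PC=0 (depth now 1)
Event 2 (EXEC): [IRQ0] PC=0: DEC 2 -> ACC=-2
Event 3 (EXEC): [IRQ0] PC=1: DEC 3 -> ACC=-5
Event 4 (EXEC): [IRQ0] PC=2: INC 3 -> ACC=-2
Event 5 (EXEC): [IRQ0] PC=3: IRET -> resume MAIN at PC=0 (depth now 0)

Answer: MAIN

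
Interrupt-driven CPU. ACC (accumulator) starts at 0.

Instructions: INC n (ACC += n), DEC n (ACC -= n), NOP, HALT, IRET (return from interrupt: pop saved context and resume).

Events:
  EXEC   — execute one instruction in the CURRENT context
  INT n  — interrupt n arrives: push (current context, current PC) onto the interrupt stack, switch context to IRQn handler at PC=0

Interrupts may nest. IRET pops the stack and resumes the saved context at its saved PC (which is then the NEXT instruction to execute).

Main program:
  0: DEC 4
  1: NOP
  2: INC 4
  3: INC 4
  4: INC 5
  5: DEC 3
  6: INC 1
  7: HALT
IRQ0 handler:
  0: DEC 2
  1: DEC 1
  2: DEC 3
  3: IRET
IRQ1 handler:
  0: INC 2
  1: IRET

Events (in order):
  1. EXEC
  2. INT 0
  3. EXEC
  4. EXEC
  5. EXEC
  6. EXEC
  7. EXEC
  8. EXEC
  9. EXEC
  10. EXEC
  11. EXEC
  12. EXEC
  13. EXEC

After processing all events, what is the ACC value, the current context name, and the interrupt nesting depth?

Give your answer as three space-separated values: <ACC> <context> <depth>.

Answer: 1 MAIN 0

Derivation:
Event 1 (EXEC): [MAIN] PC=0: DEC 4 -> ACC=-4
Event 2 (INT 0): INT 0 arrives: push (MAIN, PC=1), enter IRQ0 at PC=0 (depth now 1)
Event 3 (EXEC): [IRQ0] PC=0: DEC 2 -> ACC=-6
Event 4 (EXEC): [IRQ0] PC=1: DEC 1 -> ACC=-7
Event 5 (EXEC): [IRQ0] PC=2: DEC 3 -> ACC=-10
Event 6 (EXEC): [IRQ0] PC=3: IRET -> resume MAIN at PC=1 (depth now 0)
Event 7 (EXEC): [MAIN] PC=1: NOP
Event 8 (EXEC): [MAIN] PC=2: INC 4 -> ACC=-6
Event 9 (EXEC): [MAIN] PC=3: INC 4 -> ACC=-2
Event 10 (EXEC): [MAIN] PC=4: INC 5 -> ACC=3
Event 11 (EXEC): [MAIN] PC=5: DEC 3 -> ACC=0
Event 12 (EXEC): [MAIN] PC=6: INC 1 -> ACC=1
Event 13 (EXEC): [MAIN] PC=7: HALT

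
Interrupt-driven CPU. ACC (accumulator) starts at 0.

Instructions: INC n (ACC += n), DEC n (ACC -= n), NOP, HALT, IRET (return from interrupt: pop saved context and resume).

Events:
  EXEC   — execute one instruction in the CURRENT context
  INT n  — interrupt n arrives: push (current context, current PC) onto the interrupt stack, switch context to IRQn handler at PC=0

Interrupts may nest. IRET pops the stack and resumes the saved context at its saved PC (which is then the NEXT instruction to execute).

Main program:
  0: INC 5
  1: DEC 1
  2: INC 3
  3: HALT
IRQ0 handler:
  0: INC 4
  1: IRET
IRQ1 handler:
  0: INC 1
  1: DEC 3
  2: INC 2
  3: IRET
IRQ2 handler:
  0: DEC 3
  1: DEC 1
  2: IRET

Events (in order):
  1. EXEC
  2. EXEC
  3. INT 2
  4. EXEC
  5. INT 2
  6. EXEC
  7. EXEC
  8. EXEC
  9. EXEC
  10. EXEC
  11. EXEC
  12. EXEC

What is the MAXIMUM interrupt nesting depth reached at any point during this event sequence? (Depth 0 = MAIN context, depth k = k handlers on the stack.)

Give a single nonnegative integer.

Event 1 (EXEC): [MAIN] PC=0: INC 5 -> ACC=5 [depth=0]
Event 2 (EXEC): [MAIN] PC=1: DEC 1 -> ACC=4 [depth=0]
Event 3 (INT 2): INT 2 arrives: push (MAIN, PC=2), enter IRQ2 at PC=0 (depth now 1) [depth=1]
Event 4 (EXEC): [IRQ2] PC=0: DEC 3 -> ACC=1 [depth=1]
Event 5 (INT 2): INT 2 arrives: push (IRQ2, PC=1), enter IRQ2 at PC=0 (depth now 2) [depth=2]
Event 6 (EXEC): [IRQ2] PC=0: DEC 3 -> ACC=-2 [depth=2]
Event 7 (EXEC): [IRQ2] PC=1: DEC 1 -> ACC=-3 [depth=2]
Event 8 (EXEC): [IRQ2] PC=2: IRET -> resume IRQ2 at PC=1 (depth now 1) [depth=1]
Event 9 (EXEC): [IRQ2] PC=1: DEC 1 -> ACC=-4 [depth=1]
Event 10 (EXEC): [IRQ2] PC=2: IRET -> resume MAIN at PC=2 (depth now 0) [depth=0]
Event 11 (EXEC): [MAIN] PC=2: INC 3 -> ACC=-1 [depth=0]
Event 12 (EXEC): [MAIN] PC=3: HALT [depth=0]
Max depth observed: 2

Answer: 2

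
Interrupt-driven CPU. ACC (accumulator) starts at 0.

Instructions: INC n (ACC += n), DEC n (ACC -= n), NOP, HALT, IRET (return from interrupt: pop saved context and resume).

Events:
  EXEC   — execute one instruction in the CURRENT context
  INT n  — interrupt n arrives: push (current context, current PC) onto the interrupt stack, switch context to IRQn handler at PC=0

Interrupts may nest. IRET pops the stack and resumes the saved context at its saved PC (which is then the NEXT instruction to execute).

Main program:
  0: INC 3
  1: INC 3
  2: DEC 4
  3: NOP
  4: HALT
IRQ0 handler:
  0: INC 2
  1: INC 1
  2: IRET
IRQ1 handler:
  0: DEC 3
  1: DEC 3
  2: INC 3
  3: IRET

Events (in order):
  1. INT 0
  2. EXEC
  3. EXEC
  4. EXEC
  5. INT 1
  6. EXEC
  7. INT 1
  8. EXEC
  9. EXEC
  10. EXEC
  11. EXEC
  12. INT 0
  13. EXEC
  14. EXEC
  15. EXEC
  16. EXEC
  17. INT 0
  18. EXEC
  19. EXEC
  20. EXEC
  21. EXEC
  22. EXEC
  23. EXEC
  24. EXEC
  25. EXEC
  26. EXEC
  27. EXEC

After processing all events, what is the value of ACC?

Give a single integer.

Event 1 (INT 0): INT 0 arrives: push (MAIN, PC=0), enter IRQ0 at PC=0 (depth now 1)
Event 2 (EXEC): [IRQ0] PC=0: INC 2 -> ACC=2
Event 3 (EXEC): [IRQ0] PC=1: INC 1 -> ACC=3
Event 4 (EXEC): [IRQ0] PC=2: IRET -> resume MAIN at PC=0 (depth now 0)
Event 5 (INT 1): INT 1 arrives: push (MAIN, PC=0), enter IRQ1 at PC=0 (depth now 1)
Event 6 (EXEC): [IRQ1] PC=0: DEC 3 -> ACC=0
Event 7 (INT 1): INT 1 arrives: push (IRQ1, PC=1), enter IRQ1 at PC=0 (depth now 2)
Event 8 (EXEC): [IRQ1] PC=0: DEC 3 -> ACC=-3
Event 9 (EXEC): [IRQ1] PC=1: DEC 3 -> ACC=-6
Event 10 (EXEC): [IRQ1] PC=2: INC 3 -> ACC=-3
Event 11 (EXEC): [IRQ1] PC=3: IRET -> resume IRQ1 at PC=1 (depth now 1)
Event 12 (INT 0): INT 0 arrives: push (IRQ1, PC=1), enter IRQ0 at PC=0 (depth now 2)
Event 13 (EXEC): [IRQ0] PC=0: INC 2 -> ACC=-1
Event 14 (EXEC): [IRQ0] PC=1: INC 1 -> ACC=0
Event 15 (EXEC): [IRQ0] PC=2: IRET -> resume IRQ1 at PC=1 (depth now 1)
Event 16 (EXEC): [IRQ1] PC=1: DEC 3 -> ACC=-3
Event 17 (INT 0): INT 0 arrives: push (IRQ1, PC=2), enter IRQ0 at PC=0 (depth now 2)
Event 18 (EXEC): [IRQ0] PC=0: INC 2 -> ACC=-1
Event 19 (EXEC): [IRQ0] PC=1: INC 1 -> ACC=0
Event 20 (EXEC): [IRQ0] PC=2: IRET -> resume IRQ1 at PC=2 (depth now 1)
Event 21 (EXEC): [IRQ1] PC=2: INC 3 -> ACC=3
Event 22 (EXEC): [IRQ1] PC=3: IRET -> resume MAIN at PC=0 (depth now 0)
Event 23 (EXEC): [MAIN] PC=0: INC 3 -> ACC=6
Event 24 (EXEC): [MAIN] PC=1: INC 3 -> ACC=9
Event 25 (EXEC): [MAIN] PC=2: DEC 4 -> ACC=5
Event 26 (EXEC): [MAIN] PC=3: NOP
Event 27 (EXEC): [MAIN] PC=4: HALT

Answer: 5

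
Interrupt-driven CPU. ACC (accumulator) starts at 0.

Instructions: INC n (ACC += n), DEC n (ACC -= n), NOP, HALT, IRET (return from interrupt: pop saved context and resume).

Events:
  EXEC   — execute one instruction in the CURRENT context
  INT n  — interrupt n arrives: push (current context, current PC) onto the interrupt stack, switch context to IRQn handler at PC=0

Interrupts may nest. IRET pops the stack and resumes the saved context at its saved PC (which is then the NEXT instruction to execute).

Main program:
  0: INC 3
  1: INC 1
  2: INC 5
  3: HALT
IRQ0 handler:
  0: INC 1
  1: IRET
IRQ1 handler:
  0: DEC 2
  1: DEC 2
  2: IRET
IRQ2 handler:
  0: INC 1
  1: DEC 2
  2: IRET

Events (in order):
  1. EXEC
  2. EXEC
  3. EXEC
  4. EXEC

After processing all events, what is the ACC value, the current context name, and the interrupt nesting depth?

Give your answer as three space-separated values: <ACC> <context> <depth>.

Event 1 (EXEC): [MAIN] PC=0: INC 3 -> ACC=3
Event 2 (EXEC): [MAIN] PC=1: INC 1 -> ACC=4
Event 3 (EXEC): [MAIN] PC=2: INC 5 -> ACC=9
Event 4 (EXEC): [MAIN] PC=3: HALT

Answer: 9 MAIN 0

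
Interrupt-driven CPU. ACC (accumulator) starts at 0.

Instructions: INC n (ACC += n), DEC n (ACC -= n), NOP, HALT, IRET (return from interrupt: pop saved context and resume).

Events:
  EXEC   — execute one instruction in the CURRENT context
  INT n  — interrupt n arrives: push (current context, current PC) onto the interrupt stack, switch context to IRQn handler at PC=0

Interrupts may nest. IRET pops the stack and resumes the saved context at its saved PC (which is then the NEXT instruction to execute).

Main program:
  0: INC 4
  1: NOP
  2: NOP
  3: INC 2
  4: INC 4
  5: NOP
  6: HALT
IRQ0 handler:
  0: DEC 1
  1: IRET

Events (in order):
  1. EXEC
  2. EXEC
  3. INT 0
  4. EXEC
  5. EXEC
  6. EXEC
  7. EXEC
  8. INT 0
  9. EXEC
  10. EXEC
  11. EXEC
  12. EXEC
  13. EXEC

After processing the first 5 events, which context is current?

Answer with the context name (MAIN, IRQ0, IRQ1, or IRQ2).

Event 1 (EXEC): [MAIN] PC=0: INC 4 -> ACC=4
Event 2 (EXEC): [MAIN] PC=1: NOP
Event 3 (INT 0): INT 0 arrives: push (MAIN, PC=2), enter IRQ0 at PC=0 (depth now 1)
Event 4 (EXEC): [IRQ0] PC=0: DEC 1 -> ACC=3
Event 5 (EXEC): [IRQ0] PC=1: IRET -> resume MAIN at PC=2 (depth now 0)

Answer: MAIN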